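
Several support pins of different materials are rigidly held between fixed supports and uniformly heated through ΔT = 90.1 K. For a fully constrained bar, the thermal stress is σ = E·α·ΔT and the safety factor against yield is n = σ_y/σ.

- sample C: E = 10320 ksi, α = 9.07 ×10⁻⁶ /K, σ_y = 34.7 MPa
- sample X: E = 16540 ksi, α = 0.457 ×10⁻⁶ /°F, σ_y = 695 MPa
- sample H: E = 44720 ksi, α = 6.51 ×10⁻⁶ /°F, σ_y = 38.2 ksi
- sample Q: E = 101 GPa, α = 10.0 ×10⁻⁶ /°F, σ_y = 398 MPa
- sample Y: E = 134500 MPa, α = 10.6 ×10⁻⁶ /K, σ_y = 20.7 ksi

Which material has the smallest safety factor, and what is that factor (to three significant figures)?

sample C, n = 0.597

Converting E to GPa, α to ×10⁻⁶/K, σ_y to MPa, then σ and n for each:
  sample C: E = 71.15, α = 9.07, σ_y = 34.70 → σ = 58.1 MPa, n = 0.597
  sample X: E = 114.0, α = 0.823, σ_y = 695.0 → σ = 8.45 MPa, n = 82.2
  sample H: E = 308.3, α = 11.7, σ_y = 263.4 → σ = 326 MPa, n = 0.809
  sample Q: E = 101.0, α = 18.0, σ_y = 398.0 → σ = 164 MPa, n = 2.43
  sample Y: E = 134.5, α = 10.6, σ_y = 142.7 → σ = 128 MPa, n = 1.11
Smallest n: sample C with n = 0.597.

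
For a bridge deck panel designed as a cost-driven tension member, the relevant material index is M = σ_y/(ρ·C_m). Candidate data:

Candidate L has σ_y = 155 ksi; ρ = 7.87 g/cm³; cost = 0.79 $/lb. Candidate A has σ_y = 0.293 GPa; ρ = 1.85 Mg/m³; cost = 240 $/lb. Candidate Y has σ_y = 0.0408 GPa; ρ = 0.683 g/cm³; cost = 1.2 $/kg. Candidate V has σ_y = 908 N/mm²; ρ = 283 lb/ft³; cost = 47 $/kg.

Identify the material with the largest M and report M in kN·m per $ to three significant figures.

candidate L, M = 78.0 kN·m per $

Normalizing units and computing the index:
  candidate L: σ_y = 1069 MPa, ρ = 7870 kg/m³, cost = 1.742 $/kg
  candidate A: σ_y = 293.0 MPa, ρ = 1850 kg/m³, cost = 529.1 $/kg
  candidate Y: σ_y = 40.80 MPa, ρ = 683.0 kg/m³, cost = 1.200 $/kg
  candidate V: σ_y = 908.0 MPa, ρ = 4533 kg/m³, cost = 47.00 $/kg
  candidate L: M = 78.0 kN·m per $
  candidate Y: M = 49.8 kN·m per $
  candidate V: M = 4.26 kN·m per $
  candidate A: M = 0.299 kN·m per $
The maximum is for candidate L.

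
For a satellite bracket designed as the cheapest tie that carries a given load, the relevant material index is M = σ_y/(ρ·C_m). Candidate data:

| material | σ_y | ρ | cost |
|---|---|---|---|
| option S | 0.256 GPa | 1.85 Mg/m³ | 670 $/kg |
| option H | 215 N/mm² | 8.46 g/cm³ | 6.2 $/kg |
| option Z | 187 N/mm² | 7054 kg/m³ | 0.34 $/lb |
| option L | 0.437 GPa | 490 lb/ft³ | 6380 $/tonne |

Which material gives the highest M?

option Z

In SI units:
  option S: σ_y = 256.0 MPa, ρ = 1850 kg/m³, cost = 670.0 $/kg
  option H: σ_y = 215.0 MPa, ρ = 8460 kg/m³, cost = 6.200 $/kg
  option Z: σ_y = 187.0 MPa, ρ = 7054 kg/m³, cost = 0.7496 $/kg
  option L: σ_y = 437.0 MPa, ρ = 7849 kg/m³, cost = 6.380 $/kg
  option Z: M = 35.4 kN·m per $
  option L: M = 8.73 kN·m per $
  option H: M = 4.10 kN·m per $
  option S: M = 0.207 kN·m per $
The maximum is for option Z.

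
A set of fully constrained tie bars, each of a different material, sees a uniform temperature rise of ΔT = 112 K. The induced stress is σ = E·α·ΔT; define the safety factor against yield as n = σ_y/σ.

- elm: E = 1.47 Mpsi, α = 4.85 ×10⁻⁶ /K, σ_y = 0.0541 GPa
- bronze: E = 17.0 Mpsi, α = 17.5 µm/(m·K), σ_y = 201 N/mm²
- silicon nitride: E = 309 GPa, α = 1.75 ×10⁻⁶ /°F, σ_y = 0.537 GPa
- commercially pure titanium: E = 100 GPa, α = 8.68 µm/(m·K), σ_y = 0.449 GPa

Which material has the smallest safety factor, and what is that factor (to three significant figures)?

Converting E to GPa, α to ×10⁻⁶/K, σ_y to MPa, then σ and n for each:
  elm: E = 10.14, α = 4.85, σ_y = 54.10 → σ = 5.51 MPa, n = 9.83
  bronze: E = 117.2, α = 17.5, σ_y = 201.0 → σ = 230 MPa, n = 0.875
  silicon nitride: E = 309.0, α = 3.15, σ_y = 537.0 → σ = 109 MPa, n = 4.93
  commercially pure titanium: E = 100.0, α = 8.68, σ_y = 449.0 → σ = 97.2 MPa, n = 4.62
Bronze has the lowest safety factor, n = 0.875.

bronze, n = 0.875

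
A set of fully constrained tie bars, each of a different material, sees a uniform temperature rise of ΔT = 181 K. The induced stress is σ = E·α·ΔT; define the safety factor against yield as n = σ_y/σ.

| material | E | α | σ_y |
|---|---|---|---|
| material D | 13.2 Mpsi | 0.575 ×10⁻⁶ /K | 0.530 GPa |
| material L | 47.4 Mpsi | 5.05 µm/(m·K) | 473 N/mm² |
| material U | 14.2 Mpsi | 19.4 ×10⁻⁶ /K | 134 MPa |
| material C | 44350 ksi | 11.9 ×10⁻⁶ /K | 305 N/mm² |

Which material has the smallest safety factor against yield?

In consistent units (E in GPa, α in ×10⁻⁶/K, σ_y in MPa):
  material D: E = 91.01, α = 0.575, σ_y = 530.0 → σ = 9.47 MPa, n = 56.0
  material L: E = 326.8, α = 5.05, σ_y = 473.0 → σ = 299 MPa, n = 1.58
  material U: E = 97.91, α = 19.4, σ_y = 134.0 → σ = 344 MPa, n = 0.390
  material C: E = 305.8, α = 11.9, σ_y = 305.0 → σ = 659 MPa, n = 0.463
Material U has the lowest safety factor, n = 0.390.

material U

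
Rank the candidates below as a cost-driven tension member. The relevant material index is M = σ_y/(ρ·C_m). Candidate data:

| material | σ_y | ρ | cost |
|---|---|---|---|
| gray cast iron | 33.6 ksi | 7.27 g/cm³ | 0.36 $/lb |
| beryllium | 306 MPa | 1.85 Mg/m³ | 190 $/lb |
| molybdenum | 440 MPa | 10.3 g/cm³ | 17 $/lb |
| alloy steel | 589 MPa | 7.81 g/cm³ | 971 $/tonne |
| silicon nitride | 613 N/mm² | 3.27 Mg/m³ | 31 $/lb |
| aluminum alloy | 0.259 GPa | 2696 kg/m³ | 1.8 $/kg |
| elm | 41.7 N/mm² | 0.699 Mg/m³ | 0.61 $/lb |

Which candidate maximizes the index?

alloy steel

Convert each candidate to consistent units, then evaluate M:
  gray cast iron: σ_y = 231.7 MPa, ρ = 7270 kg/m³, cost = 0.7937 $/kg
  beryllium: σ_y = 306.0 MPa, ρ = 1850 kg/m³, cost = 418.9 $/kg
  molybdenum: σ_y = 440.0 MPa, ρ = 10300 kg/m³, cost = 37.48 $/kg
  alloy steel: σ_y = 589.0 MPa, ρ = 7810 kg/m³, cost = 0.9710 $/kg
  silicon nitride: σ_y = 613.0 MPa, ρ = 3270 kg/m³, cost = 68.34 $/kg
  aluminum alloy: σ_y = 259.0 MPa, ρ = 2696 kg/m³, cost = 1.800 $/kg
  elm: σ_y = 41.70 MPa, ρ = 699.0 kg/m³, cost = 1.345 $/kg
  alloy steel: M = 77.7 kN·m per $
  aluminum alloy: M = 53.4 kN·m per $
  elm: M = 44.4 kN·m per $
  gray cast iron: M = 40.2 kN·m per $
  silicon nitride: M = 2.74 kN·m per $
  molybdenum: M = 1.14 kN·m per $
  beryllium: M = 0.395 kN·m per $
Alloy steel has the largest M.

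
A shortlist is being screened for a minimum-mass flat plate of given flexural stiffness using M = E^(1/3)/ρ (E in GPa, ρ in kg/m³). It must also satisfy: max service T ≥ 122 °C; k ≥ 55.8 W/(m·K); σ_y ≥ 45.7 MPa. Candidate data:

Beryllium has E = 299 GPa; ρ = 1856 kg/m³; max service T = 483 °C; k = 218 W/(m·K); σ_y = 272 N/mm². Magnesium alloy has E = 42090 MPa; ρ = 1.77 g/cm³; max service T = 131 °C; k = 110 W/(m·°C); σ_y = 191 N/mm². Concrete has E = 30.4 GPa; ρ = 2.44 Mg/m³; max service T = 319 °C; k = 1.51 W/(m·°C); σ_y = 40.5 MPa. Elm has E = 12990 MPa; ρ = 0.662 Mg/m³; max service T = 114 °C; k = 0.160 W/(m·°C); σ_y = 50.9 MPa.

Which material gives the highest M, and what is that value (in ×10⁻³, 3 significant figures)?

Screen on constraints: max service T ≥ 122 °C; k ≥ 55.8 W/(m·K); σ_y ≥ 45.7 MPa. Survivors: beryllium, magnesium alloy.
After converting to SI:
  beryllium: E = 299.0 GPa, ρ = 1856 kg/m³
  magnesium alloy: E = 42.09 GPa, ρ = 1770 kg/m³
  beryllium: M = 3.60×10⁻³
  magnesium alloy: M = 1.97×10⁻³
Beryllium ranks first.

beryllium, M = 3.60×10⁻³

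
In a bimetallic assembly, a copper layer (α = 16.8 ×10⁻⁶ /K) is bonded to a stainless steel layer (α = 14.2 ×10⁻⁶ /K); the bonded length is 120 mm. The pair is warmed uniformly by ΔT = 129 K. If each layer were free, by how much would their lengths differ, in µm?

40.2 µm

Δα = |16.8 − 14.2|×10⁻⁶/K = 2.60×10⁻⁶/K.
ΔL_mismatch = Δα·L·ΔT = 2.60×10⁻⁶ × 120.0 mm × 129.0 K = 40.2 µm.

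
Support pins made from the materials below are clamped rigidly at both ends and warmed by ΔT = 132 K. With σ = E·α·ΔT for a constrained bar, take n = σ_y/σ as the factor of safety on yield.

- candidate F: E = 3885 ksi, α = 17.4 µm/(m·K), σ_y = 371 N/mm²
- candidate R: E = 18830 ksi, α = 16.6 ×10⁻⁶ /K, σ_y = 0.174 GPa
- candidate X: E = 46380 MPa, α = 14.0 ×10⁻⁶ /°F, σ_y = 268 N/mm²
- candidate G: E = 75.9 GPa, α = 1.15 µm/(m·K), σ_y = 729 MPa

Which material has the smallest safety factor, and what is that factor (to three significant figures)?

In consistent units (E in GPa, α in ×10⁻⁶/K, σ_y in MPa):
  candidate F: E = 26.79, α = 17.4, σ_y = 371.0 → σ = 61.5 MPa, n = 6.03
  candidate R: E = 129.8, α = 16.6, σ_y = 174.0 → σ = 284 MPa, n = 0.612
  candidate X: E = 46.38, α = 25.2, σ_y = 268.0 → σ = 154 MPa, n = 1.74
  candidate G: E = 75.90, α = 1.15, σ_y = 729.0 → σ = 11.5 MPa, n = 63.3
The minimum is candidate R at n = 0.612.

candidate R, n = 0.612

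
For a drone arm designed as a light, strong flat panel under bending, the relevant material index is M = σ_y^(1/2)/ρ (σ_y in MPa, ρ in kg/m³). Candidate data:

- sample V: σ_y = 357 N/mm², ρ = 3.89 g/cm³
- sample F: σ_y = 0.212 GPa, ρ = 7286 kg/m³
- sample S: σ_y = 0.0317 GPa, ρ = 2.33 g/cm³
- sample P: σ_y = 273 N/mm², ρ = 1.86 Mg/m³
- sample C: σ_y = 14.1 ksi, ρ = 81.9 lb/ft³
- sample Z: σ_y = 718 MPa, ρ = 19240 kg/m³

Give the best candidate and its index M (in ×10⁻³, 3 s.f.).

sample P, M = 8.88×10⁻³

After converting to SI:
  sample V: σ_y = 357.0 MPa, ρ = 3890 kg/m³
  sample F: σ_y = 212.0 MPa, ρ = 7286 kg/m³
  sample S: σ_y = 31.70 MPa, ρ = 2330 kg/m³
  sample P: σ_y = 273.0 MPa, ρ = 1860 kg/m³
  sample C: σ_y = 97.22 MPa, ρ = 1312 kg/m³
  sample Z: σ_y = 718.0 MPa, ρ = 19240 kg/m³
  sample P: M = 8.88×10⁻³
  sample C: M = 7.52×10⁻³
  sample V: M = 4.86×10⁻³
  sample S: M = 2.42×10⁻³
  sample F: M = 2.00×10⁻³
  sample Z: M = 1.39×10⁻³
Sample P ranks first.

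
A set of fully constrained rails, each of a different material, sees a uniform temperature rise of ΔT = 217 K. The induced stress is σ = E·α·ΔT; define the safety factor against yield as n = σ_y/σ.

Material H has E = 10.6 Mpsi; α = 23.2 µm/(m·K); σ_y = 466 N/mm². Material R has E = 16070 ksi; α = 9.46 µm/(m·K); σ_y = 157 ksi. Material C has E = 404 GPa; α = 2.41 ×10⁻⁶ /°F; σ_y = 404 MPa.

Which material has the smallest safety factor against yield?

material C

Per material, after unit conversion:
  material H: E = 73.08, α = 23.2, σ_y = 466.0 → σ = 368 MPa, n = 1.27
  material R: E = 110.8, α = 9.46, σ_y = 1082 → σ = 227 MPa, n = 4.76
  material C: E = 404.0, α = 4.34, σ_y = 404.0 → σ = 380 MPa, n = 1.06
Smallest n: material C with n = 1.06.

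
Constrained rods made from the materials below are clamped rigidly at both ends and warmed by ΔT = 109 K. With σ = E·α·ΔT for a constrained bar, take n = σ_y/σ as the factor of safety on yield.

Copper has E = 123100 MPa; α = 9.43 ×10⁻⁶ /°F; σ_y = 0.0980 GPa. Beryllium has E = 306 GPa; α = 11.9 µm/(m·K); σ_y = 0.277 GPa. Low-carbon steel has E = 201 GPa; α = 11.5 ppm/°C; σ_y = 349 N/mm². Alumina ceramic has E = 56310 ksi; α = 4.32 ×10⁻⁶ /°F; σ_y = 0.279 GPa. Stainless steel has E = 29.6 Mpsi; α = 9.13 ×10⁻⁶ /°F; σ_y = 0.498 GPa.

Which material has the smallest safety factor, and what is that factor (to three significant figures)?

Per material, after unit conversion:
  copper: E = 123.1, α = 17.0, σ_y = 98.00 → σ = 228 MPa, n = 0.430
  beryllium: E = 306.0, α = 11.9, σ_y = 277.0 → σ = 397 MPa, n = 0.698
  low-carbon steel: E = 201.0, α = 11.5, σ_y = 349.0 → σ = 252 MPa, n = 1.39
  alumina ceramic: E = 388.2, α = 7.78, σ_y = 279.0 → σ = 329 MPa, n = 0.848
  stainless steel: E = 204.1, α = 16.4, σ_y = 498.0 → σ = 366 MPa, n = 1.36
The minimum is copper at n = 0.430.

copper, n = 0.430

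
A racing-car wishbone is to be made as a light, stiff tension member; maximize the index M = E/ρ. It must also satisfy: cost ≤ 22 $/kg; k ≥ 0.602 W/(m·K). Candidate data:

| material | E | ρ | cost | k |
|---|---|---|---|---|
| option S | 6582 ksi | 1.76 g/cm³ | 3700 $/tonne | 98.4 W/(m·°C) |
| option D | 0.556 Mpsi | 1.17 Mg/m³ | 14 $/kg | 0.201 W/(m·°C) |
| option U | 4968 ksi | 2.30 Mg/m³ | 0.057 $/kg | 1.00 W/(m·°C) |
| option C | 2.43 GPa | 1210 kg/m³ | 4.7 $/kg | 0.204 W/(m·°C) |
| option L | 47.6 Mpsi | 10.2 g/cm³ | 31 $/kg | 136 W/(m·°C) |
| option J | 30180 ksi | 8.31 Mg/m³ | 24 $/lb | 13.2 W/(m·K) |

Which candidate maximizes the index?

option S

Screen on constraints: cost ≤ 22 $/kg; k ≥ 0.602 W/(m·K). Survivors: option S, option U.
In SI units:
  option S: E = 45.38 GPa, ρ = 1760 kg/m³
  option U: E = 34.25 GPa, ρ = 2300 kg/m³
  option S: M = 25.8 MN·m/kg
  option U: M = 14.9 MN·m/kg
Highest index: option S.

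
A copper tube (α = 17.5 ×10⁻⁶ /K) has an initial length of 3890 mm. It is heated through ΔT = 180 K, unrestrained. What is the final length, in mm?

ΔL = α·L₀·ΔT = 17.5×10⁻⁶ × 3890 mm × 180.0 K = 12.3 mm.
L = L₀ + ΔL = 3890 + 12.3 = 3902.3 mm.

3902.3 mm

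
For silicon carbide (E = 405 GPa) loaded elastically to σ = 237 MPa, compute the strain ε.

5.85×10⁻⁴

ε = σ/E = 237 / 405000 = 5.85×10⁻⁴.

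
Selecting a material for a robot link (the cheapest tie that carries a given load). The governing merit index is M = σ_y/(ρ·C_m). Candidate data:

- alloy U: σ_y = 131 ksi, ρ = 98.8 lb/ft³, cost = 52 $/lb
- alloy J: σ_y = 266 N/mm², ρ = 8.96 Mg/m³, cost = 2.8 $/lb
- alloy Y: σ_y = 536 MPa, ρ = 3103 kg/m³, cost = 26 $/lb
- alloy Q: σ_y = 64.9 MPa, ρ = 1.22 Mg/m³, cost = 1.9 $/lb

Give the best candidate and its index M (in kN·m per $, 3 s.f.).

Normalizing units and computing the index:
  alloy U: σ_y = 903.2 MPa, ρ = 1583 kg/m³, cost = 114.6 $/kg
  alloy J: σ_y = 266.0 MPa, ρ = 8960 kg/m³, cost = 6.173 $/kg
  alloy Y: σ_y = 536.0 MPa, ρ = 3103 kg/m³, cost = 57.32 $/kg
  alloy Q: σ_y = 64.90 MPa, ρ = 1220 kg/m³, cost = 4.189 $/kg
  alloy Q: M = 12.7 kN·m per $
  alloy U: M = 4.98 kN·m per $
  alloy J: M = 4.81 kN·m per $
  alloy Y: M = 3.01 kN·m per $
Highest index: alloy Q.

alloy Q, M = 12.7 kN·m per $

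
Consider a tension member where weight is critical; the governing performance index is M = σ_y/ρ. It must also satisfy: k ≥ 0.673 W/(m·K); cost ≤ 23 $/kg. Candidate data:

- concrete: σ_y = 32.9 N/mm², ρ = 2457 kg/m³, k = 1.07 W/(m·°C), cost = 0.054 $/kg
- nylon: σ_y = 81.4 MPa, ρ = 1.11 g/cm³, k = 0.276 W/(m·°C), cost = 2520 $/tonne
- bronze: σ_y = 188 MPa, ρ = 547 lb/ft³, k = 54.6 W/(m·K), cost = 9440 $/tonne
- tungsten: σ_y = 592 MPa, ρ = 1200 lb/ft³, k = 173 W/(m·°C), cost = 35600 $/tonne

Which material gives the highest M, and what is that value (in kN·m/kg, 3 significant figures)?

Screen on constraints: k ≥ 0.673 W/(m·K); cost ≤ 23 $/kg. Survivors: concrete, bronze.
After converting to SI:
  concrete: σ_y = 32.90 MPa, ρ = 2457 kg/m³
  bronze: σ_y = 188.0 MPa, ρ = 8762 kg/m³
  bronze: M = 21.5 kN·m/kg
  concrete: M = 13.4 kN·m/kg
Highest index: bronze.

bronze, M = 21.5 kN·m/kg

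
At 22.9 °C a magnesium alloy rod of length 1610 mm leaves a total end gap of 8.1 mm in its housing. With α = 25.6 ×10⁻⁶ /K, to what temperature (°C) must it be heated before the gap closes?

219 °C

α·L₀·ΔT = 8.1 mm ⇒ ΔT = 8.1 / (25.6×10⁻⁶ × 1610.0) = 196.5 K.
T = 22.9 + 196.5 = 219.4 °C.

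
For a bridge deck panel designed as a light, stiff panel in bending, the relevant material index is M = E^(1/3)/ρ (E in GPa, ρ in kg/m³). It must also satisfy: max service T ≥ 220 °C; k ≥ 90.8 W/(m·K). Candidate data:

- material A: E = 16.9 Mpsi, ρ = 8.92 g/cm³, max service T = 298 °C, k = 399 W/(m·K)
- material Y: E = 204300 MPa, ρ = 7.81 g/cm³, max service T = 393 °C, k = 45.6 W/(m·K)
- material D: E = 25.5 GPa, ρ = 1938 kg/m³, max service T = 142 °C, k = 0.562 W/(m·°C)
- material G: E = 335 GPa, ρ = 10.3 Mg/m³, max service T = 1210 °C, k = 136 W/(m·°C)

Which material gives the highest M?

Screen on constraints: max service T ≥ 220 °C; k ≥ 90.8 W/(m·K). Survivors: material A, material G.
After converting to SI:
  material A: E = 116.5 GPa, ρ = 8920 kg/m³
  material G: E = 335.0 GPa, ρ = 10300 kg/m³
  material G: M = 0.674×10⁻³
  material A: M = 0.548×10⁻³
The maximum is for material G.

material G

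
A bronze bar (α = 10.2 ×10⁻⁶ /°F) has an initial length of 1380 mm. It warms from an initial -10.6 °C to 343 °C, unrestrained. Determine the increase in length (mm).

Convert α: 10.2×10⁻⁶/°F × (9/5) = 18.4×10⁻⁶/K.
ΔT = 343 − (-10.6) = 353.6 K.
ΔL = α·L₀·ΔT = 18.4×10⁻⁶ × 1380 mm × 353.6 K = 8.96 mm.

8.96 mm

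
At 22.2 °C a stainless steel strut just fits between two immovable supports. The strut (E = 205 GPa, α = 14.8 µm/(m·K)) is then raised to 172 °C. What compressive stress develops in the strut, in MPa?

ΔT = 149.8 K. Constrained thermal stress σ = E·α·ΔT = 205.0×10³ MPa × 14.8×10⁻⁶ × 149.8 = 454 MPa (compressive).

454 MPa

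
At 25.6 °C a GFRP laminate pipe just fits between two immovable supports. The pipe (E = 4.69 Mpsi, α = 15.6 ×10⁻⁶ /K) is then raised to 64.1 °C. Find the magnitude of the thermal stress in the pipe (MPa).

19.4 MPa

E = 4.69 Mpsi = 32.34 GPa.
ΔT = 38.50 K. Constrained thermal stress σ = E·α·ΔT = 32.34×10³ MPa × 15.6×10⁻⁶ × 38.50 = 19.4 MPa (compressive).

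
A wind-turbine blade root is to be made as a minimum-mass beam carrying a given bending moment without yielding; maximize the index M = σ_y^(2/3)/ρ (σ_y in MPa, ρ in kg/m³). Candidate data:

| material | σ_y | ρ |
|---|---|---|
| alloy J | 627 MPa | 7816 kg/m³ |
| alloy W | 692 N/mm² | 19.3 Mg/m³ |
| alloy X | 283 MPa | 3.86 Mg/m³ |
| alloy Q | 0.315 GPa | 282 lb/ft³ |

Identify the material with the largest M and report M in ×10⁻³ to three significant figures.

In SI units:
  alloy J: σ_y = 627.0 MPa, ρ = 7816 kg/m³
  alloy W: σ_y = 692.0 MPa, ρ = 19300 kg/m³
  alloy X: σ_y = 283.0 MPa, ρ = 3860 kg/m³
  alloy Q: σ_y = 315.0 MPa, ρ = 4517 kg/m³
  alloy X: M = 11.2×10⁻³
  alloy Q: M = 10.2×10⁻³
  alloy J: M = 9.37×10⁻³
  alloy W: M = 4.05×10⁻³
The maximum is for alloy X.

alloy X, M = 11.2×10⁻³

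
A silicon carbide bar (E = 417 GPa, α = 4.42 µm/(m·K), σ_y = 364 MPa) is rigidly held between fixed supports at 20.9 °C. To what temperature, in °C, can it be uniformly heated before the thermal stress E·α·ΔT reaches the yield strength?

218 °C

E·α·ΔT = 364.0 MPa ⇒ ΔT = 364.0 / (417.0×10³ × 4.42×10⁻⁶) = 197.5 K.
T = 20.9 + 197.5 = 218.4 °C.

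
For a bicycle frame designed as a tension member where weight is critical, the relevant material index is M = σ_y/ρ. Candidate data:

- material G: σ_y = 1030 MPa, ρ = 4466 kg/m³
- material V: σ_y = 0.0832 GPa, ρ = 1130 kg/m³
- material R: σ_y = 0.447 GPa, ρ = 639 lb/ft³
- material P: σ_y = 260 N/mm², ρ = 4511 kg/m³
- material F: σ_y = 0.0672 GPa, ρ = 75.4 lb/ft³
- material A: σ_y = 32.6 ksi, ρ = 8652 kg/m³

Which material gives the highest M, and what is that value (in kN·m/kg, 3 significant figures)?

In SI units:
  material G: σ_y = 1030 MPa, ρ = 4466 kg/m³
  material V: σ_y = 83.20 MPa, ρ = 1130 kg/m³
  material R: σ_y = 447.0 MPa, ρ = 10240 kg/m³
  material P: σ_y = 260.0 MPa, ρ = 4511 kg/m³
  material F: σ_y = 67.20 MPa, ρ = 1208 kg/m³
  material A: σ_y = 224.8 MPa, ρ = 8652 kg/m³
  material G: M = 231 kN·m/kg
  material V: M = 73.6 kN·m/kg
  material P: M = 57.6 kN·m/kg
  material F: M = 55.6 kN·m/kg
  material R: M = 43.7 kN·m/kg
  material A: M = 26.0 kN·m/kg
Highest index: material G.

material G, M = 231 kN·m/kg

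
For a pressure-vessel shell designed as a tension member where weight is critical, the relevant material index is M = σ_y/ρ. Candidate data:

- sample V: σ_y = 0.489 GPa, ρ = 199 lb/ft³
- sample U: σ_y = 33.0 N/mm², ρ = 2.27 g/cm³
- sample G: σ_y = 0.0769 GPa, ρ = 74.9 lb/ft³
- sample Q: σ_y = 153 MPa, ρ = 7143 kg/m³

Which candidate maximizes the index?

sample V

After converting to SI:
  sample V: σ_y = 489.0 MPa, ρ = 3188 kg/m³
  sample U: σ_y = 33.00 MPa, ρ = 2270 kg/m³
  sample G: σ_y = 76.90 MPa, ρ = 1200 kg/m³
  sample Q: σ_y = 153.0 MPa, ρ = 7143 kg/m³
  sample V: M = 153 kN·m/kg
  sample G: M = 64.1 kN·m/kg
  sample Q: M = 21.4 kN·m/kg
  sample U: M = 14.5 kN·m/kg
Highest index: sample V.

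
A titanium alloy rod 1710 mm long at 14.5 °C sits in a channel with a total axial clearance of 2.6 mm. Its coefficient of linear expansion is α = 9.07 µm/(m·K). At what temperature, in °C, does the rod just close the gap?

α·L₀·ΔT = 2.6 mm ⇒ ΔT = 2.6 / (9.07×10⁻⁶ × 1710.0) = 167.6 K.
T = 14.5 + 167.6 = 182.1 °C.

182 °C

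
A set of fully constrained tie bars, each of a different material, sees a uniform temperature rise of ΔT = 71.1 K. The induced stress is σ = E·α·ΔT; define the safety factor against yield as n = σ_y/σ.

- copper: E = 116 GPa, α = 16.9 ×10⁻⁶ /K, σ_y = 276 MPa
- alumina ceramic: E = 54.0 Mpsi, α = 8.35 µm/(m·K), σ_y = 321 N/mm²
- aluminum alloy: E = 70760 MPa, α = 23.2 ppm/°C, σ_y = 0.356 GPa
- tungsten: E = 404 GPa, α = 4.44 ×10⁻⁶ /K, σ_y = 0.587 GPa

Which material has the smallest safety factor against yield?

Per material, after unit conversion:
  copper: E = 116.0, α = 16.9, σ_y = 276.0 → σ = 139 MPa, n = 1.98
  alumina ceramic: E = 372.3, α = 8.35, σ_y = 321.0 → σ = 221 MPa, n = 1.45
  aluminum alloy: E = 70.76, α = 23.2, σ_y = 356.0 → σ = 117 MPa, n = 3.05
  tungsten: E = 404.0, α = 4.44, σ_y = 587.0 → σ = 128 MPa, n = 4.60
Alumina ceramic has the lowest safety factor, n = 1.45.

alumina ceramic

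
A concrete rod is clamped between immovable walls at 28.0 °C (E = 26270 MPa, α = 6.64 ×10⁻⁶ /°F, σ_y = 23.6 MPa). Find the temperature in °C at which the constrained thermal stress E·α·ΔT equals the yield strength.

E = 26270 MPa = 26.27 GPa.
α = 6.64×10⁻⁶/°F × 9/5 = 12.0×10⁻⁶/K.
E·α·ΔT = 23.60 MPa ⇒ ΔT = 23.60 / (26.27×10³ × 12.0×10⁻⁶) = 75.16 K.
T = 28.0 + 75.16 = 103.2 °C.

103 °C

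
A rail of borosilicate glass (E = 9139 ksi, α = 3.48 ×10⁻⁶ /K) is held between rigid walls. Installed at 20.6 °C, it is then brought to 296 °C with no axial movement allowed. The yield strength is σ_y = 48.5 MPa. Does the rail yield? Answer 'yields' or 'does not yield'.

E = 9139 ksi = 63.01 GPa.
ΔT = 275.4 K. Constrained thermal stress σ = E·α·ΔT = 63.01×10³ MPa × 3.48×10⁻⁶ × 275.4 = 60.4 MPa (compressive).
Compare to σ_y = 48.5 MPa: σ ≥ σ_y, so it yields.

yields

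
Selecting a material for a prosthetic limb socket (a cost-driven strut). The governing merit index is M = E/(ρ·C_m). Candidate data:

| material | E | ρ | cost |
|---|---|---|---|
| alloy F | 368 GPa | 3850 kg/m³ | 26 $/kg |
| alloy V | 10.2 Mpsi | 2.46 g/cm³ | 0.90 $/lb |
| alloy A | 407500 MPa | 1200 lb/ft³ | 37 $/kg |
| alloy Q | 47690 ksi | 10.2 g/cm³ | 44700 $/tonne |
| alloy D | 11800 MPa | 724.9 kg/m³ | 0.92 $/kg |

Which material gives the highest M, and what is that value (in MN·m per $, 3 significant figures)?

Normalizing units and computing the index:
  alloy F: E = 368.0 GPa, ρ = 3850 kg/m³, cost = 26.00 $/kg
  alloy V: E = 70.33 GPa, ρ = 2460 kg/m³, cost = 1.984 $/kg
  alloy A: E = 407.5 GPa, ρ = 19220 kg/m³, cost = 37.00 $/kg
  alloy Q: E = 328.8 GPa, ρ = 10200 kg/m³, cost = 44.70 $/kg
  alloy D: E = 11.80 GPa, ρ = 724.9 kg/m³, cost = 0.9200 $/kg
  alloy D: M = 17.7 MN·m per $
  alloy V: M = 14.4 MN·m per $
  alloy F: M = 3.68 MN·m per $
  alloy Q: M = 0.721 MN·m per $
  alloy A: M = 0.573 MN·m per $
The maximum is for alloy D.

alloy D, M = 17.7 MN·m per $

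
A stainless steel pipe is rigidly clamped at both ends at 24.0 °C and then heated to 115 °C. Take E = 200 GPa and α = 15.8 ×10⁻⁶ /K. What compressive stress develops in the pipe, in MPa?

ΔT = 91.00 K. Constrained thermal stress σ = E·α·ΔT = 200.0×10³ MPa × 15.8×10⁻⁶ × 91.00 = 288 MPa (compressive).

288 MPa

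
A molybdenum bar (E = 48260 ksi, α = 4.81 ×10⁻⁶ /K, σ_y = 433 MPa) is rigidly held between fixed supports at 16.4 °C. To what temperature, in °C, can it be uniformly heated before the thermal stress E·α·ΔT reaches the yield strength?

287 °C

E = 48260 ksi = 332.7 GPa.
E·α·ΔT = 433.0 MPa ⇒ ΔT = 433.0 / (332.7×10³ × 4.81×10⁻⁶) = 270.5 K.
T = 16.4 + 270.5 = 286.9 °C.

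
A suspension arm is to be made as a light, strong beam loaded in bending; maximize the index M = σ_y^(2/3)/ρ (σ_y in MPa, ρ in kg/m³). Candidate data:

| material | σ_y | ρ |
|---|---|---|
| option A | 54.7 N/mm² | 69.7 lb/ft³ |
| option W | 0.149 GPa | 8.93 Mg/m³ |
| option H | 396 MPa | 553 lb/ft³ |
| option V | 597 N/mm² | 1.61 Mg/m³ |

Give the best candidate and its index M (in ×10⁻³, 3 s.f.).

option V, M = 44.0×10⁻³

In SI units:
  option A: σ_y = 54.70 MPa, ρ = 1116 kg/m³
  option W: σ_y = 149.0 MPa, ρ = 8930 kg/m³
  option H: σ_y = 396.0 MPa, ρ = 8858 kg/m³
  option V: σ_y = 597.0 MPa, ρ = 1610 kg/m³
  option V: M = 44.0×10⁻³
  option A: M = 12.9×10⁻³
  option H: M = 6.09×10⁻³
  option W: M = 3.15×10⁻³
Option V ranks first.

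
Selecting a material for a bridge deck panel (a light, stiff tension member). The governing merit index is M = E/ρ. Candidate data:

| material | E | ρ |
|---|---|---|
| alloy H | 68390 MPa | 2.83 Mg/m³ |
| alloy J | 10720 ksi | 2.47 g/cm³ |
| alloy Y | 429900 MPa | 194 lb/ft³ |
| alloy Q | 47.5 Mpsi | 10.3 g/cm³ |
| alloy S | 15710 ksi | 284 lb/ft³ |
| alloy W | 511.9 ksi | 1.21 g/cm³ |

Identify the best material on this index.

alloy Y

In SI units:
  alloy H: E = 68.39 GPa, ρ = 2830 kg/m³
  alloy J: E = 73.91 GPa, ρ = 2470 kg/m³
  alloy Y: E = 429.9 GPa, ρ = 3108 kg/m³
  alloy Q: E = 327.5 GPa, ρ = 10300 kg/m³
  alloy S: E = 108.3 GPa, ρ = 4549 kg/m³
  alloy W: E = 3.529 GPa, ρ = 1210 kg/m³
  alloy Y: M = 138 MN·m/kg
  alloy Q: M = 31.8 MN·m/kg
  alloy J: M = 29.9 MN·m/kg
  alloy H: M = 24.2 MN·m/kg
  alloy S: M = 23.8 MN·m/kg
  alloy W: M = 2.92 MN·m/kg
Highest index: alloy Y.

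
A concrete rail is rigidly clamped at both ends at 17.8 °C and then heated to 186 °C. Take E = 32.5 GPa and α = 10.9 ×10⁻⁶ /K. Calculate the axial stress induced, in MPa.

59.6 MPa

ΔT = 168.2 K. Constrained thermal stress σ = E·α·ΔT = 32.50×10³ MPa × 10.9×10⁻⁶ × 168.2 = 59.6 MPa (compressive).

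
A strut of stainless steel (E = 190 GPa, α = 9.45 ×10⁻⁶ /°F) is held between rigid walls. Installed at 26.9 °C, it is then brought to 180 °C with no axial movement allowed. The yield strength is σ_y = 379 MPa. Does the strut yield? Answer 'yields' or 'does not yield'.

yields

α = 9.45×10⁻⁶/°F × 9/5 = 17.0×10⁻⁶/K.
ΔT = 153.1 K. Constrained thermal stress σ = E·α·ΔT = 190.0×10³ MPa × 17.0×10⁻⁶ × 153.1 = 495 MPa (compressive).
Compare to σ_y = 379 MPa: σ ≥ σ_y, so it yields.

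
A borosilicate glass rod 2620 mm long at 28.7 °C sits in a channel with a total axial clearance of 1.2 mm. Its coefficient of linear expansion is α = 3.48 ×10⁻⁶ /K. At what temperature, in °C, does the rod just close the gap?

α·L₀·ΔT = 1.2 mm ⇒ ΔT = 1.2 / (3.48×10⁻⁶ × 2620.0) = 131.6 K.
T = 28.7 + 131.6 = 160.3 °C.

160 °C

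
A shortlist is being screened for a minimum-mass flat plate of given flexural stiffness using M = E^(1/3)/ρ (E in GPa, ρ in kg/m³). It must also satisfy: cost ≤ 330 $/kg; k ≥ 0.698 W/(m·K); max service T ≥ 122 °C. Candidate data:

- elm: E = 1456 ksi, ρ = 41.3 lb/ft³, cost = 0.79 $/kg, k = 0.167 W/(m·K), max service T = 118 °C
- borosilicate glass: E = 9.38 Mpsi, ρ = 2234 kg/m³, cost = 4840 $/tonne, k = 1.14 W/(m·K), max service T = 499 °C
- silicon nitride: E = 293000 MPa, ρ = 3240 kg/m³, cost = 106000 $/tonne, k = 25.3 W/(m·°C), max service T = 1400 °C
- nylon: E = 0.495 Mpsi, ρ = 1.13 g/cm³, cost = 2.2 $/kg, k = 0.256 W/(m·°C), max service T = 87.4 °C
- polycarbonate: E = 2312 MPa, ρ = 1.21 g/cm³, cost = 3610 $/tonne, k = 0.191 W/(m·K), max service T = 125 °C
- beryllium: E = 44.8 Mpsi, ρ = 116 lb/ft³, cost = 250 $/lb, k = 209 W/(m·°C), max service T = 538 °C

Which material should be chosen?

silicon nitride

Screen on constraints: cost ≤ 330 $/kg; k ≥ 0.698 W/(m·K); max service T ≥ 122 °C. Survivors: borosilicate glass, silicon nitride.
In SI units:
  borosilicate glass: E = 64.67 GPa, ρ = 2234 kg/m³
  silicon nitride: E = 293.0 GPa, ρ = 3240 kg/m³
  silicon nitride: M = 2.05×10⁻³
  borosilicate glass: M = 1.80×10⁻³
The maximum is for silicon nitride.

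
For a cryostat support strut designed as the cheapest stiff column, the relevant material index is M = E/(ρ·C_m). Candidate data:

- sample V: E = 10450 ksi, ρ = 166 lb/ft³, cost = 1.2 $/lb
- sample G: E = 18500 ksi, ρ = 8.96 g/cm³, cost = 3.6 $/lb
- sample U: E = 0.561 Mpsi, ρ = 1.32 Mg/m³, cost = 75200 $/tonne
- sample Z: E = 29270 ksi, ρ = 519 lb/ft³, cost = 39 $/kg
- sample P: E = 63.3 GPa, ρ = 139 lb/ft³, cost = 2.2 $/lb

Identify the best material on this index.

After converting to SI:
  sample V: E = 72.05 GPa, ρ = 2659 kg/m³, cost = 2.646 $/kg
  sample G: E = 127.6 GPa, ρ = 8960 kg/m³, cost = 7.937 $/kg
  sample U: E = 3.868 GPa, ρ = 1320 kg/m³, cost = 75.20 $/kg
  sample Z: E = 201.8 GPa, ρ = 8314 kg/m³, cost = 39.00 $/kg
  sample P: E = 63.30 GPa, ρ = 2227 kg/m³, cost = 4.850 $/kg
  sample V: M = 10.2 MN·m per $
  sample P: M = 5.86 MN·m per $
  sample G: M = 1.79 MN·m per $
  sample Z: M = 0.622 MN·m per $
  sample U: M = 0.0390 MN·m per $
The maximum is for sample V.

sample V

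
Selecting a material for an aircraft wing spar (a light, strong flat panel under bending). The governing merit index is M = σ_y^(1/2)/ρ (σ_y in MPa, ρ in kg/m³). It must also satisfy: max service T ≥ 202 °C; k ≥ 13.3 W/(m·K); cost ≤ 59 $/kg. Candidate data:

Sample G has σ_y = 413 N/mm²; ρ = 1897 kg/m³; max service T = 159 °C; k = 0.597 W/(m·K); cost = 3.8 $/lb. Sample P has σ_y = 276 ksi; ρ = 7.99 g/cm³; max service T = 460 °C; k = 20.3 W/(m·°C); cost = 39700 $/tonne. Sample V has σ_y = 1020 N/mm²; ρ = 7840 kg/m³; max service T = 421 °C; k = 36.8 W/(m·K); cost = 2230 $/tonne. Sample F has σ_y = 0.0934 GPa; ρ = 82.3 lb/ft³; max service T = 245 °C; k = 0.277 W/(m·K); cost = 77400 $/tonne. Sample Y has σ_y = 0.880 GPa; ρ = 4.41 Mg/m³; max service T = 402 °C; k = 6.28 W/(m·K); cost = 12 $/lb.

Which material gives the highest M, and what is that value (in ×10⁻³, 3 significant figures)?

sample P, M = 5.46×10⁻³

Screen on constraints: max service T ≥ 202 °C; k ≥ 13.3 W/(m·K); cost ≤ 59 $/kg. Survivors: sample P, sample V.
Normalizing units and computing the index:
  sample P: σ_y = 1903 MPa, ρ = 7990 kg/m³
  sample V: σ_y = 1020 MPa, ρ = 7840 kg/m³
  sample P: M = 5.46×10⁻³
  sample V: M = 4.07×10⁻³
Sample P has the largest M.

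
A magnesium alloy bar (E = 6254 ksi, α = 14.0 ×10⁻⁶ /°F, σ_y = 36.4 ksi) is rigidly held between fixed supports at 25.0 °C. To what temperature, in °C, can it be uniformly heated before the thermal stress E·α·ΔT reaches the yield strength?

E = 6254 ksi = 43.12 GPa.
α = 14.0×10⁻⁶/°F × 9/5 = 25.2×10⁻⁶/K.
σ_y = 36.4 ksi = 251.0 MPa.
E·α·ΔT = 251.0 MPa ⇒ ΔT = 251.0 / (43.12×10³ × 25.2×10⁻⁶) = 231.0 K.
T = 25.0 + 231.0 = 256.0 °C.

256 °C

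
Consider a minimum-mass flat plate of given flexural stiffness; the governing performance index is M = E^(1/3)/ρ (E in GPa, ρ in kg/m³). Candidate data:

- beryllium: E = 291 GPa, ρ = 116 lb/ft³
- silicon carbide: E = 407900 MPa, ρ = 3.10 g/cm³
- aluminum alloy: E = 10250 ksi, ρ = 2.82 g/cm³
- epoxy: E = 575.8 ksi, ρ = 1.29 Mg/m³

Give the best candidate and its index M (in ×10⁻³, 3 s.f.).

In SI units:
  beryllium: E = 291.0 GPa, ρ = 1858 kg/m³
  silicon carbide: E = 407.9 GPa, ρ = 3100 kg/m³
  aluminum alloy: E = 70.67 GPa, ρ = 2820 kg/m³
  epoxy: E = 3.970 GPa, ρ = 1290 kg/m³
  beryllium: M = 3.57×10⁻³
  silicon carbide: M = 2.39×10⁻³
  aluminum alloy: M = 1.47×10⁻³
  epoxy: M = 1.23×10⁻³
Beryllium ranks first.

beryllium, M = 3.57×10⁻³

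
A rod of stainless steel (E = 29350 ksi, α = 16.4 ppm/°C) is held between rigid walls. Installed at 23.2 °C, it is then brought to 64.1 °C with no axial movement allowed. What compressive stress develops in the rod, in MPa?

136 MPa

E = 29350 ksi = 202.4 GPa.
ΔT = 40.90 K. Constrained thermal stress σ = E·α·ΔT = 202.4×10³ MPa × 16.4×10⁻⁶ × 40.90 = 136 MPa (compressive).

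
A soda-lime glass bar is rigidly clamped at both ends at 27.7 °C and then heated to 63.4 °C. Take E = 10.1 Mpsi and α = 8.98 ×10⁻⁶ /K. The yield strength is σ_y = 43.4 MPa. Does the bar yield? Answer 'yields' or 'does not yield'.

does not yield

E = 10.1 Mpsi = 69.64 GPa.
ΔT = 35.70 K. Constrained thermal stress σ = E·α·ΔT = 69.64×10³ MPa × 8.98×10⁻⁶ × 35.70 = 22.3 MPa (compressive).
Compare to σ_y = 43.4 MPa: σ < σ_y, so it does not yield.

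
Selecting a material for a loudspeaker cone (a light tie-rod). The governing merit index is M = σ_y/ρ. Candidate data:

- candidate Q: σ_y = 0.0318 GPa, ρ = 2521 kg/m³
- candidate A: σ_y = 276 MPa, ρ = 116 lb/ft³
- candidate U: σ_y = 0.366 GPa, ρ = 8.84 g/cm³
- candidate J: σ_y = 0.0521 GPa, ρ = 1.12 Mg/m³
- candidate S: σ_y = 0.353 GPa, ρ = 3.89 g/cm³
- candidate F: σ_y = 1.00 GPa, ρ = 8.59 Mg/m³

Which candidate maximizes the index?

In SI units:
  candidate Q: σ_y = 31.80 MPa, ρ = 2521 kg/m³
  candidate A: σ_y = 276.0 MPa, ρ = 1858 kg/m³
  candidate U: σ_y = 366.0 MPa, ρ = 8840 kg/m³
  candidate J: σ_y = 52.10 MPa, ρ = 1120 kg/m³
  candidate S: σ_y = 353.0 MPa, ρ = 3890 kg/m³
  candidate F: σ_y = 1000 MPa, ρ = 8590 kg/m³
  candidate A: M = 149 kN·m/kg
  candidate F: M = 116 kN·m/kg
  candidate S: M = 90.7 kN·m/kg
  candidate J: M = 46.5 kN·m/kg
  candidate U: M = 41.4 kN·m/kg
  candidate Q: M = 12.6 kN·m/kg
Candidate A has the largest M.

candidate A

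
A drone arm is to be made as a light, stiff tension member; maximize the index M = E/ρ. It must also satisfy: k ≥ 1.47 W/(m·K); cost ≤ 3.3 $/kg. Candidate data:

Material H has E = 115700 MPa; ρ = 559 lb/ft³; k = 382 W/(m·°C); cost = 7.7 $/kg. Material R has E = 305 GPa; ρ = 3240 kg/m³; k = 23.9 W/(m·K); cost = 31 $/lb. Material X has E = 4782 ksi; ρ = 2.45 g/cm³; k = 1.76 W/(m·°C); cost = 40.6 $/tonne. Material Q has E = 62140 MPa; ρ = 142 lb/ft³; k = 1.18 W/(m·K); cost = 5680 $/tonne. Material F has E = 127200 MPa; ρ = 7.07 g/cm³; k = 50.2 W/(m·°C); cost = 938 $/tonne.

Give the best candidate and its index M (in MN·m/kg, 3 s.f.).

Screen on constraints: k ≥ 1.47 W/(m·K); cost ≤ 3.3 $/kg. Survivors: material X, material F.
Putting every candidate on a common basis:
  material X: E = 32.97 GPa, ρ = 2450 kg/m³
  material F: E = 127.2 GPa, ρ = 7070 kg/m³
  material F: M = 18.0 MN·m/kg
  material X: M = 13.5 MN·m/kg
The maximum is for material F.

material F, M = 18.0 MN·m/kg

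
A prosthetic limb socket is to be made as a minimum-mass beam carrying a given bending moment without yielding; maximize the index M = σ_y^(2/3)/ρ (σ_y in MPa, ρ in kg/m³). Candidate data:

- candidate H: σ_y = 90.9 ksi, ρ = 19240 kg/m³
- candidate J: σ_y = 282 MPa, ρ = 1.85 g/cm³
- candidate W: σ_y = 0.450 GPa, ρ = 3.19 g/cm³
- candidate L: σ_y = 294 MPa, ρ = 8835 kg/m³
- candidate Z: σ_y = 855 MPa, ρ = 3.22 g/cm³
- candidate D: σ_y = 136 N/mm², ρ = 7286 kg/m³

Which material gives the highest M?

candidate Z

Normalizing units and computing the index:
  candidate H: σ_y = 626.7 MPa, ρ = 19240 kg/m³
  candidate J: σ_y = 282.0 MPa, ρ = 1850 kg/m³
  candidate W: σ_y = 450.0 MPa, ρ = 3190 kg/m³
  candidate L: σ_y = 294.0 MPa, ρ = 8835 kg/m³
  candidate Z: σ_y = 855.0 MPa, ρ = 3220 kg/m³
  candidate D: σ_y = 136.0 MPa, ρ = 7286 kg/m³
  candidate Z: M = 28.0×10⁻³
  candidate J: M = 23.2×10⁻³
  candidate W: M = 18.4×10⁻³
  candidate L: M = 5.00×10⁻³
  candidate H: M = 3.81×10⁻³
  candidate D: M = 3.63×10⁻³
The maximum is for candidate Z.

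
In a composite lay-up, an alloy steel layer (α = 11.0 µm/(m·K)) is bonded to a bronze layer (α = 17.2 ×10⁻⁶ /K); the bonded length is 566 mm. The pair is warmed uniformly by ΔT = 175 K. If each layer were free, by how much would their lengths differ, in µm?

614 µm

Δα = |11.0 − 17.2|×10⁻⁶/K = 6.20×10⁻⁶/K.
ΔL_mismatch = Δα·L·ΔT = 6.20×10⁻⁶ × 566.0 mm × 175.0 K = 614 µm.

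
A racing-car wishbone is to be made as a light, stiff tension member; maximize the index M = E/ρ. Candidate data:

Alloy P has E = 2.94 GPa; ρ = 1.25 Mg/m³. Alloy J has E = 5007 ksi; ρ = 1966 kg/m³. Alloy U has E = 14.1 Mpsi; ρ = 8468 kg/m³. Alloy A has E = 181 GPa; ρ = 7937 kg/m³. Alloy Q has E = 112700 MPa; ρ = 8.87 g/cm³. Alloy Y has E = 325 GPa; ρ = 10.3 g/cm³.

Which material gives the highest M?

alloy Y

After converting to SI:
  alloy P: E = 2.940 GPa, ρ = 1250 kg/m³
  alloy J: E = 34.52 GPa, ρ = 1966 kg/m³
  alloy U: E = 97.22 GPa, ρ = 8468 kg/m³
  alloy A: E = 181.0 GPa, ρ = 7937 kg/m³
  alloy Q: E = 112.7 GPa, ρ = 8870 kg/m³
  alloy Y: E = 325.0 GPa, ρ = 10300 kg/m³
  alloy Y: M = 31.6 MN·m/kg
  alloy A: M = 22.8 MN·m/kg
  alloy J: M = 17.6 MN·m/kg
  alloy Q: M = 12.7 MN·m/kg
  alloy U: M = 11.5 MN·m/kg
  alloy P: M = 2.35 MN·m/kg
The maximum is for alloy Y.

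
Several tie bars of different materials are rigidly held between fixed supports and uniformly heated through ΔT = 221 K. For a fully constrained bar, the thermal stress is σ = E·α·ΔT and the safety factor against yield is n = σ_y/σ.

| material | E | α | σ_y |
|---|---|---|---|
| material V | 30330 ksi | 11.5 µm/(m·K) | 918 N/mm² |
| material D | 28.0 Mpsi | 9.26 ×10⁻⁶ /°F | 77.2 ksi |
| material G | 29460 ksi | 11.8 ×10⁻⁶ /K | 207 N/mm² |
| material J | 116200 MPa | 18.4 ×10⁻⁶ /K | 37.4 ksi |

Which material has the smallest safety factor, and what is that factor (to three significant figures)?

Converting E to GPa, α to ×10⁻⁶/K, σ_y to MPa, then σ and n for each:
  material V: E = 209.1, α = 11.5, σ_y = 918.0 → σ = 531 MPa, n = 1.73
  material D: E = 193.1, α = 16.7, σ_y = 532.3 → σ = 711 MPa, n = 0.748
  material G: E = 203.1, α = 11.8, σ_y = 207.0 → σ = 530 MPa, n = 0.391
  material J: E = 116.2, α = 18.4, σ_y = 257.9 → σ = 473 MPa, n = 0.546
Smallest n: material G with n = 0.391.

material G, n = 0.391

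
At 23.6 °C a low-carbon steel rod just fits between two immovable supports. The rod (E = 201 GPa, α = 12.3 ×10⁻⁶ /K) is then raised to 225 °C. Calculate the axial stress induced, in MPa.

498 MPa

ΔT = 201.4 K. Constrained thermal stress σ = E·α·ΔT = 201.0×10³ MPa × 12.3×10⁻⁶ × 201.4 = 498 MPa (compressive).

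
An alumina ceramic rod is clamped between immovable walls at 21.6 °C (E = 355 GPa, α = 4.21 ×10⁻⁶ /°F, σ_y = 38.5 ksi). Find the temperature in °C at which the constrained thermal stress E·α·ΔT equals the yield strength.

120 °C

α = 4.21×10⁻⁶/°F × 9/5 = 7.58×10⁻⁶/K.
σ_y = 38.5 ksi = 265.4 MPa.
E·α·ΔT = 265.4 MPa ⇒ ΔT = 265.4 / (355.0×10³ × 7.58×10⁻⁶) = 98.67 K.
T = 21.6 + 98.67 = 120.3 °C.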